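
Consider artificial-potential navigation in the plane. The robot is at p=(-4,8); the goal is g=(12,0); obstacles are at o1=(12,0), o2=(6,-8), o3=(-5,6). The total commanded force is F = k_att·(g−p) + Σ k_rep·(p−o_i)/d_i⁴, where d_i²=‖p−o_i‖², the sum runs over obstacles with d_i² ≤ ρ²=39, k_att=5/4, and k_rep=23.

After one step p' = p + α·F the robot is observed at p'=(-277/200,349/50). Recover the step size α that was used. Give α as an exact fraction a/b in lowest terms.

F_att = 5/4·(g−p) = 5/4·(16,-8) = (20.0000,-10.0000)
o1: d²=320 > ρ²=39 → inactive
o2: d²=356 > ρ²=39 → inactive
o3: d²=5 ≤ ρ²=39; F_rep = 23·(1,2)/5² = (0.9200,1.8400)
F = F_att + ΣF_rep = (20.9200,-8.1600)
Δp = p'−p = (2.6150,-1.0200); α = Δx/Fx = (523/200) / (523/25) = 1/8
check: Δy/Fy = (-51/50) / (-204/25) = 1/8 ✓

α = 1/8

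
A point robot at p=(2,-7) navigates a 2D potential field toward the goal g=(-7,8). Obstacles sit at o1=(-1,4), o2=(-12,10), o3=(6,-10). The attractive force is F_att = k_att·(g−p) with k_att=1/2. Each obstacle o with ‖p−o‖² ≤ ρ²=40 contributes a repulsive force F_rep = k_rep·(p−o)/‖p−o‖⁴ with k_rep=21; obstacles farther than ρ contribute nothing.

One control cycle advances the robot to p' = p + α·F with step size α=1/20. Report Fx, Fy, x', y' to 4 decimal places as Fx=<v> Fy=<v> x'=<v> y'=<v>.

F_att = 1/2·(g−p) = 1/2·(-9,15) = (-4.5000,7.5000)
o1: d²=130 > ρ²=40 → inactive
o2: d²=485 > ρ²=40 → inactive
o3: d²=25 ≤ ρ²=40; F_rep = 21·(-4,3)/25² = (-0.1344,0.1008)
F = F_att + ΣF_rep = (-4.6344,7.6008)
p' = p + 1/20·F = (1.7683,-6.6200)

Fx=-4.6344 Fy=7.6008 x'=1.7683 y'=-6.6200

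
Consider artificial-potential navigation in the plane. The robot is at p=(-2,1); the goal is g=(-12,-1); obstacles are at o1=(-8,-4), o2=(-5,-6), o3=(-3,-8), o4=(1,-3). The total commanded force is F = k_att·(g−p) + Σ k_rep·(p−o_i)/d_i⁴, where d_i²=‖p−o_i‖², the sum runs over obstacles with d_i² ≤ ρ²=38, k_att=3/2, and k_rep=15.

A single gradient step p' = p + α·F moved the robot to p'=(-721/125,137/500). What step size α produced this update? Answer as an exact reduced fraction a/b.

F_att = 3/2·(g−p) = 3/2·(-10,-2) = (-15.0000,-3.0000)
o1: d²=61 > ρ²=38 → inactive
o2: d²=58 > ρ²=38 → inactive
o3: d²=82 > ρ²=38 → inactive
o4: d²=25 ≤ ρ²=38; F_rep = 15·(-3,4)/25² = (-0.0720,0.0960)
F = F_att + ΣF_rep = (-15.0720,-2.9040)
Δp = p'−p = (-3.7680,-0.7260); α = Δx/Fx = (-471/125) / (-1884/125) = 1/4
check: Δy/Fy = (-363/500) / (-363/125) = 1/4 ✓

α = 1/4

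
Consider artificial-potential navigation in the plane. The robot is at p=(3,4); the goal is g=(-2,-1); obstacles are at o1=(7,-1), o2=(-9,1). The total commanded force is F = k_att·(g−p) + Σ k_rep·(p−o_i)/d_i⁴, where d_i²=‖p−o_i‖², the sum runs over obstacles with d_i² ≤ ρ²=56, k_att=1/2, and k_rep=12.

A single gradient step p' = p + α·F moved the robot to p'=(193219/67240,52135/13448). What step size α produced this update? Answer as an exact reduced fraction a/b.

α = 1/20

F_att = 1/2·(g−p) = 1/2·(-5,-5) = (-2.5000,-2.5000)
o1: d²=41 ≤ ρ²=56; F_rep = 12·(-4,5)/41² = (-0.0286,0.0357)
o2: d²=153 > ρ²=56 → inactive
F = F_att + ΣF_rep = (-2.5286,-2.4643)
Δp = p'−p = (-0.1264,-0.1232); α = Δx/Fx = (-8501/67240) / (-8501/3362) = 1/20
check: Δy/Fy = (-1657/13448) / (-8285/3362) = 1/20 ✓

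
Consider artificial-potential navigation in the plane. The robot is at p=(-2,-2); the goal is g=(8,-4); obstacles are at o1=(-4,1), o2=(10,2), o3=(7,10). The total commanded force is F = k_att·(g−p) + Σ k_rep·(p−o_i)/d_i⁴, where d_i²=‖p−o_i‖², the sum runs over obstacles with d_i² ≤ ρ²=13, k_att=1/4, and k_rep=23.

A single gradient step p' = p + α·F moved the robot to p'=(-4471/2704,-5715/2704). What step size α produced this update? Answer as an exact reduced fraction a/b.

α = 1/8

F_att = 1/4·(g−p) = 1/4·(10,-2) = (2.5000,-0.5000)
o1: d²=13 ≤ ρ²=13; F_rep = 23·(2,-3)/13² = (0.2722,-0.4083)
o2: d²=160 > ρ²=13 → inactive
o3: d²=225 > ρ²=13 → inactive
F = F_att + ΣF_rep = (2.7722,-0.9083)
Δp = p'−p = (0.3465,-0.1135); α = Δx/Fx = (937/2704) / (937/338) = 1/8
check: Δy/Fy = (-307/2704) / (-307/338) = 1/8 ✓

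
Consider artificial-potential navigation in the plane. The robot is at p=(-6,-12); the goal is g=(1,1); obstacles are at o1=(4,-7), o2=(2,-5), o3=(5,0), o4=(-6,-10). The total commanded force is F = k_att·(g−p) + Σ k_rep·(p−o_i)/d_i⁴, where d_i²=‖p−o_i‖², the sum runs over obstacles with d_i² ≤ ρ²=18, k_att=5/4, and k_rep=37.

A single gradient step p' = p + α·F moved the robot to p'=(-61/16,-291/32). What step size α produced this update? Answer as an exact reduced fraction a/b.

α = 1/4

F_att = 5/4·(g−p) = 5/4·(7,13) = (8.7500,16.2500)
o1: d²=125 > ρ²=18 → inactive
o2: d²=113 > ρ²=18 → inactive
o3: d²=265 > ρ²=18 → inactive
o4: d²=4 ≤ ρ²=18; F_rep = 37·(0,-2)/4² = (0.0000,-4.6250)
F = F_att + ΣF_rep = (8.7500,11.6250)
Δp = p'−p = (2.1875,2.9062); α = Δx/Fx = (35/16) / (35/4) = 1/4
check: Δy/Fy = (93/32) / (93/8) = 1/4 ✓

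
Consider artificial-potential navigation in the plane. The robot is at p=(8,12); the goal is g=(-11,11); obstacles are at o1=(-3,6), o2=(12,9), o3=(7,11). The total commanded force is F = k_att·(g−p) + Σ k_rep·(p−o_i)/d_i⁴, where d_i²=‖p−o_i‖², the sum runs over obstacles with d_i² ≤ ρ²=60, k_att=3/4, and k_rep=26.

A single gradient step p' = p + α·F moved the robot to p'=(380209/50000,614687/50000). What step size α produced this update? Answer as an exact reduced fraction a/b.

α = 1/20

F_att = 3/4·(g−p) = 3/4·(-19,-1) = (-14.2500,-0.7500)
o1: d²=157 > ρ²=60 → inactive
o2: d²=25 ≤ ρ²=60; F_rep = 26·(-4,3)/25² = (-0.1664,0.1248)
o3: d²=2 ≤ ρ²=60; F_rep = 26·(1,1)/2² = (6.5000,6.5000)
F = F_att + ΣF_rep = (-7.9164,5.8748)
Δp = p'−p = (-0.3958,0.2937); α = Δx/Fx = (-19791/50000) / (-19791/2500) = 1/20
check: Δy/Fy = (14687/50000) / (14687/2500) = 1/20 ✓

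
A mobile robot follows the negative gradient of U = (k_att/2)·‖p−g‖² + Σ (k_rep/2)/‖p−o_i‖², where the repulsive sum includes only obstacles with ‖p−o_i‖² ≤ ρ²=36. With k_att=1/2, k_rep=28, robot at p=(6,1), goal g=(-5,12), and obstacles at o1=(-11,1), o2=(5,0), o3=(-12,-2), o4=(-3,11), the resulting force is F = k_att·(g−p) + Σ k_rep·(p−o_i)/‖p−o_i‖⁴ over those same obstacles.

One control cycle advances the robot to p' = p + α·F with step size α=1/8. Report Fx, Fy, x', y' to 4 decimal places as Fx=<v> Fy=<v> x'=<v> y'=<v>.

F_att = 1/2·(g−p) = 1/2·(-11,11) = (-5.5000,5.5000)
o1: d²=289 > ρ²=36 → inactive
o2: d²=2 ≤ ρ²=36; F_rep = 28·(1,1)/2² = (7.0000,7.0000)
o3: d²=333 > ρ²=36 → inactive
o4: d²=181 > ρ²=36 → inactive
F = F_att + ΣF_rep = (1.5000,12.5000)
p' = p + 1/8·F = (6.1875,2.5625)

Fx=1.5000 Fy=12.5000 x'=6.1875 y'=2.5625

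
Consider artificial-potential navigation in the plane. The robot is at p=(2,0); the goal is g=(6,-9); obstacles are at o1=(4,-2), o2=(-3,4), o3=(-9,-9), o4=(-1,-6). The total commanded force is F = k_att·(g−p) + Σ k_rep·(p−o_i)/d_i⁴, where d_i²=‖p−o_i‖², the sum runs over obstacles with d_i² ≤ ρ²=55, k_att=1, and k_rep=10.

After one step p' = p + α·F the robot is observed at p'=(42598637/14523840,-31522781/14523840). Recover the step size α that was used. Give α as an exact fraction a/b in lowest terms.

α = 1/4

F_att = 1·(g−p) = 1·(4,-9) = (4.0000,-9.0000)
o1: d²=8 ≤ ρ²=55; F_rep = 10·(-2,2)/8² = (-0.3125,0.3125)
o2: d²=41 ≤ ρ²=55; F_rep = 10·(5,-4)/41² = (0.0297,-0.0238)
o3: d²=202 > ρ²=55 → inactive
o4: d²=45 ≤ ρ²=55; F_rep = 10·(3,6)/45² = (0.0148,0.0296)
F = F_att + ΣF_rep = (3.7321,-8.6817)
Δp = p'−p = (0.9330,-2.1704); α = Δx/Fx = (13550957/14523840) / (13550957/3630960) = 1/4
check: Δy/Fy = (-31522781/14523840) / (-31522781/3630960) = 1/4 ✓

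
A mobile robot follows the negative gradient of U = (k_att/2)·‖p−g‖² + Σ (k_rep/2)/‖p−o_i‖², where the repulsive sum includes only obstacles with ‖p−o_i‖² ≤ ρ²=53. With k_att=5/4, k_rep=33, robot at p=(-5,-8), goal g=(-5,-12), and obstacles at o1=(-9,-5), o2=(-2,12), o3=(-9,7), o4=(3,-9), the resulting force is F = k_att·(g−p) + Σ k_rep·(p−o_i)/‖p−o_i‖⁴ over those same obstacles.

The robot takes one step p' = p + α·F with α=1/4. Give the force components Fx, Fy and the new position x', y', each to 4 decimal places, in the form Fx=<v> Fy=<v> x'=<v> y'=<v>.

Fx=0.2112 Fy=-5.1584 x'=-4.9472 y'=-9.2896

F_att = 5/4·(g−p) = 5/4·(0,-4) = (0.0000,-5.0000)
o1: d²=25 ≤ ρ²=53; F_rep = 33·(4,-3)/25² = (0.2112,-0.1584)
o2: d²=409 > ρ²=53 → inactive
o3: d²=241 > ρ²=53 → inactive
o4: d²=65 > ρ²=53 → inactive
F = F_att + ΣF_rep = (0.2112,-5.1584)
p' = p + 1/4·F = (-4.9472,-9.2896)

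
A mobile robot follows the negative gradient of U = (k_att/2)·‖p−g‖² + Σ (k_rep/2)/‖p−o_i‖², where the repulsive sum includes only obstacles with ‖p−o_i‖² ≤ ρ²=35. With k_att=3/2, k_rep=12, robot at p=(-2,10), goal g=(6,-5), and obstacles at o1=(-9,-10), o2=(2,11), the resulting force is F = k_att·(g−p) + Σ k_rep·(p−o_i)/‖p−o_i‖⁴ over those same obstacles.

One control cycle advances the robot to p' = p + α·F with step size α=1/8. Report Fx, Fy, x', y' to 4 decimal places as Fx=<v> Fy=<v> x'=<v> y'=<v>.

Fx=11.8339 Fy=-22.5415 x'=-0.5208 y'=7.1823

F_att = 3/2·(g−p) = 3/2·(8,-15) = (12.0000,-22.5000)
o1: d²=449 > ρ²=35 → inactive
o2: d²=17 ≤ ρ²=35; F_rep = 12·(-4,-1)/17² = (-0.1661,-0.0415)
F = F_att + ΣF_rep = (11.8339,-22.5415)
p' = p + 1/8·F = (-0.5208,7.1823)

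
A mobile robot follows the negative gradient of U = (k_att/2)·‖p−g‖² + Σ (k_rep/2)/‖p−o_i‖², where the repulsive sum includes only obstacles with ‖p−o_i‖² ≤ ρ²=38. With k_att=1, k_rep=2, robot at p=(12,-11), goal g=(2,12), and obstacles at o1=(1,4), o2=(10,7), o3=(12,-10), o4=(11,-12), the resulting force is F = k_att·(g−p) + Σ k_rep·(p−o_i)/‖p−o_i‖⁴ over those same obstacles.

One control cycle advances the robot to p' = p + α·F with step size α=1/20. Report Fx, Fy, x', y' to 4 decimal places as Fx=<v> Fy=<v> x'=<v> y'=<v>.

Fx=-9.5000 Fy=21.5000 x'=11.5250 y'=-9.9250

F_att = 1·(g−p) = 1·(-10,23) = (-10.0000,23.0000)
o1: d²=346 > ρ²=38 → inactive
o2: d²=328 > ρ²=38 → inactive
o3: d²=1 ≤ ρ²=38; F_rep = 2·(0,-1)/1² = (0.0000,-2.0000)
o4: d²=2 ≤ ρ²=38; F_rep = 2·(1,1)/2² = (0.5000,0.5000)
F = F_att + ΣF_rep = (-9.5000,21.5000)
p' = p + 1/20·F = (11.5250,-9.9250)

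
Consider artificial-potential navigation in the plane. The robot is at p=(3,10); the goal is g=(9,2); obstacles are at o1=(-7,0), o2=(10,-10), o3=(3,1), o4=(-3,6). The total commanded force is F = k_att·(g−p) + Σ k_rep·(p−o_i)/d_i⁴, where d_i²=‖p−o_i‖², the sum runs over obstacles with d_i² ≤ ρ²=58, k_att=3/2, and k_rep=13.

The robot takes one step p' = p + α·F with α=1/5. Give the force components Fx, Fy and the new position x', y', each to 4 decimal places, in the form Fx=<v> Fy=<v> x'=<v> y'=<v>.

F_att = 3/2·(g−p) = 3/2·(6,-8) = (9.0000,-12.0000)
o1: d²=200 > ρ²=58 → inactive
o2: d²=449 > ρ²=58 → inactive
o3: d²=81 > ρ²=58 → inactive
o4: d²=52 ≤ ρ²=58; F_rep = 13·(6,4)/52² = (0.0288,0.0192)
F = F_att + ΣF_rep = (9.0288,-11.9808)
p' = p + 1/5·F = (4.8058,7.6038)

Fx=9.0288 Fy=-11.9808 x'=4.8058 y'=7.6038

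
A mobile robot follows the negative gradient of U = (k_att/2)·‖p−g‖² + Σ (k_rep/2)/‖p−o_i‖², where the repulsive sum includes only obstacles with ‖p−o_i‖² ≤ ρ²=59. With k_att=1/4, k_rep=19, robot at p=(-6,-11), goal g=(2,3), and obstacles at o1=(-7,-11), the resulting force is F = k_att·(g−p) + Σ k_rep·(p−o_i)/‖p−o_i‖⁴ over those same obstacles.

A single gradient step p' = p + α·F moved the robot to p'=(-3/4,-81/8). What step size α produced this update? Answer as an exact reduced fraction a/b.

α = 1/4

F_att = 1/4·(g−p) = 1/4·(8,14) = (2.0000,3.5000)
o1: d²=1 ≤ ρ²=59; F_rep = 19·(1,0)/1² = (19.0000,0.0000)
F = F_att + ΣF_rep = (21.0000,3.5000)
Δp = p'−p = (5.2500,0.8750); α = Δx/Fx = (21/4) / (21) = 1/4
check: Δy/Fy = (7/8) / (7/2) = 1/4 ✓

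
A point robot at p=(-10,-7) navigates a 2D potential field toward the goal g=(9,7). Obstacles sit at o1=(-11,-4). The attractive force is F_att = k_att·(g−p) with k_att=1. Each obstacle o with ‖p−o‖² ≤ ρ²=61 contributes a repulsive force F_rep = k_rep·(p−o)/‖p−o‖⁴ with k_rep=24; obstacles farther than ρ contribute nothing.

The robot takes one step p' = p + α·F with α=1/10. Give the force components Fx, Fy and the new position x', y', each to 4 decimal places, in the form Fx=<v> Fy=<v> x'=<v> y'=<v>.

Fx=19.2400 Fy=13.2800 x'=-8.0760 y'=-5.6720

F_att = 1·(g−p) = 1·(19,14) = (19.0000,14.0000)
o1: d²=10 ≤ ρ²=61; F_rep = 24·(1,-3)/10² = (0.2400,-0.7200)
F = F_att + ΣF_rep = (19.2400,13.2800)
p' = p + 1/10·F = (-8.0760,-5.6720)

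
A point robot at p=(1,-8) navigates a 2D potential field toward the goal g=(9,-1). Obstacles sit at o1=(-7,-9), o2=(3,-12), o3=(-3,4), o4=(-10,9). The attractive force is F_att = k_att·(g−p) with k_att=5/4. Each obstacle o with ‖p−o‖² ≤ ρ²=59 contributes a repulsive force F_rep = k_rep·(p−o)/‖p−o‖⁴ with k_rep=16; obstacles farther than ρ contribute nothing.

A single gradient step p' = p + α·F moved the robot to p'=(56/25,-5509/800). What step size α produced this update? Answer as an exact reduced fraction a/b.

F_att = 5/4·(g−p) = 5/4·(8,7) = (10.0000,8.7500)
o1: d²=65 > ρ²=59 → inactive
o2: d²=20 ≤ ρ²=59; F_rep = 16·(-2,4)/20² = (-0.0800,0.1600)
o3: d²=160 > ρ²=59 → inactive
o4: d²=410 > ρ²=59 → inactive
F = F_att + ΣF_rep = (9.9200,8.9100)
Δp = p'−p = (1.2400,1.1138); α = Δx/Fx = (31/25) / (248/25) = 1/8
check: Δy/Fy = (891/800) / (891/100) = 1/8 ✓

α = 1/8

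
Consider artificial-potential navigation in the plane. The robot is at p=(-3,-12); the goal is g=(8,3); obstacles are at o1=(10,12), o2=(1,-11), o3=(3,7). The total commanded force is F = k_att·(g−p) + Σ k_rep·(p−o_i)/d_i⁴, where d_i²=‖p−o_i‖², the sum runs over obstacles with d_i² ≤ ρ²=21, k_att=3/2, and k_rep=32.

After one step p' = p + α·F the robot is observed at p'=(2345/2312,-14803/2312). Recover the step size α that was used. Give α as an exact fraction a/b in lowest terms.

α = 1/4

F_att = 3/2·(g−p) = 3/2·(11,15) = (16.5000,22.5000)
o1: d²=745 > ρ²=21 → inactive
o2: d²=17 ≤ ρ²=21; F_rep = 32·(-4,-1)/17² = (-0.4429,-0.1107)
o3: d²=397 > ρ²=21 → inactive
F = F_att + ΣF_rep = (16.0571,22.3893)
Δp = p'−p = (4.0143,5.5973); α = Δx/Fx = (9281/2312) / (9281/578) = 1/4
check: Δy/Fy = (12941/2312) / (12941/578) = 1/4 ✓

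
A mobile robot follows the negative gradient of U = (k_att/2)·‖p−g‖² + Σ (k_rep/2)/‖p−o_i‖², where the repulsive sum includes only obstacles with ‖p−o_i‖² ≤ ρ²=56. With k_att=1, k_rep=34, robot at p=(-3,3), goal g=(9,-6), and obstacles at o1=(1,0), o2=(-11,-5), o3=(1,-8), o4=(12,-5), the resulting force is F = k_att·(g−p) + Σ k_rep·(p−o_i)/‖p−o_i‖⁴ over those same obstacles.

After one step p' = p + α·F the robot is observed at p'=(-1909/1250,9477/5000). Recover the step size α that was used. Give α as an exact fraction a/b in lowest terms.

α = 1/8

F_att = 1·(g−p) = 1·(12,-9) = (12.0000,-9.0000)
o1: d²=25 ≤ ρ²=56; F_rep = 34·(-4,3)/25² = (-0.2176,0.1632)
o2: d²=128 > ρ²=56 → inactive
o3: d²=137 > ρ²=56 → inactive
o4: d²=289 > ρ²=56 → inactive
F = F_att + ΣF_rep = (11.7824,-8.8368)
Δp = p'−p = (1.4728,-1.1046); α = Δx/Fx = (1841/1250) / (7364/625) = 1/8
check: Δy/Fy = (-5523/5000) / (-5523/625) = 1/8 ✓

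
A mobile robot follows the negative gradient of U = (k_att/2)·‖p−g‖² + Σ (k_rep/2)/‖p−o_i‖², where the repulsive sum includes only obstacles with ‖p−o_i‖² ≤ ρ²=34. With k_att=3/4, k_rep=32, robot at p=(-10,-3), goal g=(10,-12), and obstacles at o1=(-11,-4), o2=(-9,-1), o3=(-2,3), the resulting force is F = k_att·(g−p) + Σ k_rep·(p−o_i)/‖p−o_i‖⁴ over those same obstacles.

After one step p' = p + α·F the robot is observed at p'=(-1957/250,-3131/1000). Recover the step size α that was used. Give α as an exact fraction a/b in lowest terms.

α = 1/10

F_att = 3/4·(g−p) = 3/4·(20,-9) = (15.0000,-6.7500)
o1: d²=2 ≤ ρ²=34; F_rep = 32·(1,1)/2² = (8.0000,8.0000)
o2: d²=5 ≤ ρ²=34; F_rep = 32·(-1,-2)/5² = (-1.2800,-2.5600)
o3: d²=100 > ρ²=34 → inactive
F = F_att + ΣF_rep = (21.7200,-1.3100)
Δp = p'−p = (2.1720,-0.1310); α = Δx/Fx = (543/250) / (543/25) = 1/10
check: Δy/Fy = (-131/1000) / (-131/100) = 1/10 ✓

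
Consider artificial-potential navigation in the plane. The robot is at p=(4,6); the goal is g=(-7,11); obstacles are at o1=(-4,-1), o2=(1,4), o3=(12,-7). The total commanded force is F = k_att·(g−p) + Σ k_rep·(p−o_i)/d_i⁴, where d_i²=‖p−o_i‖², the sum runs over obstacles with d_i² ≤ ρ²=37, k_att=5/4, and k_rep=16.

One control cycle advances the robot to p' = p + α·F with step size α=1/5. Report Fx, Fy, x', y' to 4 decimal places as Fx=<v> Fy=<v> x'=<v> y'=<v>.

Fx=-13.4660 Fy=6.4393 x'=1.3068 y'=7.2879

F_att = 5/4·(g−p) = 5/4·(-11,5) = (-13.7500,6.2500)
o1: d²=113 > ρ²=37 → inactive
o2: d²=13 ≤ ρ²=37; F_rep = 16·(3,2)/13² = (0.2840,0.1893)
o3: d²=233 > ρ²=37 → inactive
F = F_att + ΣF_rep = (-13.4660,6.4393)
p' = p + 1/5·F = (1.3068,7.2879)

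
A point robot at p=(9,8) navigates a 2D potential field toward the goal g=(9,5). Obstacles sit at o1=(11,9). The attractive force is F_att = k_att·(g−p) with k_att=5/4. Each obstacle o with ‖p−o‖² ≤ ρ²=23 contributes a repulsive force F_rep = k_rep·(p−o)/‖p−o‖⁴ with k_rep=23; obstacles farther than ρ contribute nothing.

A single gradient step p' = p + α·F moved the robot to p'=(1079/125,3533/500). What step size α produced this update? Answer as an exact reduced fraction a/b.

F_att = 5/4·(g−p) = 5/4·(0,-3) = (0.0000,-3.7500)
o1: d²=5 ≤ ρ²=23; F_rep = 23·(-2,-1)/5² = (-1.8400,-0.9200)
F = F_att + ΣF_rep = (-1.8400,-4.6700)
Δp = p'−p = (-0.3680,-0.9340); α = Δx/Fx = (-46/125) / (-46/25) = 1/5
check: Δy/Fy = (-467/500) / (-467/100) = 1/5 ✓

α = 1/5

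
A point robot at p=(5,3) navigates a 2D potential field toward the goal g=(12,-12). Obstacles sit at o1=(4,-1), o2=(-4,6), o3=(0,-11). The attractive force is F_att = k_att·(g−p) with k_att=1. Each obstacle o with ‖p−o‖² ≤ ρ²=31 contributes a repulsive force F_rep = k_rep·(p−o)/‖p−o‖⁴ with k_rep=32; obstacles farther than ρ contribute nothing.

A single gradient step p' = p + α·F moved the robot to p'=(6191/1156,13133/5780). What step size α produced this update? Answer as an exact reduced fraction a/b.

α = 1/20

F_att = 1·(g−p) = 1·(7,-15) = (7.0000,-15.0000)
o1: d²=17 ≤ ρ²=31; F_rep = 32·(1,4)/17² = (0.1107,0.4429)
o2: d²=90 > ρ²=31 → inactive
o3: d²=221 > ρ²=31 → inactive
F = F_att + ΣF_rep = (7.1107,-14.5571)
Δp = p'−p = (0.3555,-0.7279); α = Δx/Fx = (411/1156) / (2055/289) = 1/20
check: Δy/Fy = (-4207/5780) / (-4207/289) = 1/20 ✓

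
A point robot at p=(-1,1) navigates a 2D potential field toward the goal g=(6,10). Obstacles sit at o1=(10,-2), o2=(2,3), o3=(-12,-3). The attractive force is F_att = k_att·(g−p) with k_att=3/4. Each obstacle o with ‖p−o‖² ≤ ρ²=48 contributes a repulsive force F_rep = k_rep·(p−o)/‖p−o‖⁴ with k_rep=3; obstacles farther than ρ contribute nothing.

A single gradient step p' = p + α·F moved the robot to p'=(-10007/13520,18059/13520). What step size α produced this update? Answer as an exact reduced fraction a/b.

F_att = 3/4·(g−p) = 3/4·(7,9) = (5.2500,6.7500)
o1: d²=130 > ρ²=48 → inactive
o2: d²=13 ≤ ρ²=48; F_rep = 3·(-3,-2)/13² = (-0.0533,-0.0355)
o3: d²=137 > ρ²=48 → inactive
F = F_att + ΣF_rep = (5.1967,6.7145)
Δp = p'−p = (0.2598,0.3357); α = Δx/Fx = (3513/13520) / (3513/676) = 1/20
check: Δy/Fy = (4539/13520) / (4539/676) = 1/20 ✓

α = 1/20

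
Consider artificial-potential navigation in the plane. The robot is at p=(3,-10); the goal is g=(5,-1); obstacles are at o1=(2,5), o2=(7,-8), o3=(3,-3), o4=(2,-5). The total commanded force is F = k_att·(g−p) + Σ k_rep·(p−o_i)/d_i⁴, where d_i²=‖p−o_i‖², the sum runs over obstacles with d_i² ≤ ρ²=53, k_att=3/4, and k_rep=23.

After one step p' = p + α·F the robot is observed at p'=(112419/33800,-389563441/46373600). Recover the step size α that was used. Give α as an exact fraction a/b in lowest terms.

α = 1/4

F_att = 3/4·(g−p) = 3/4·(2,9) = (1.5000,6.7500)
o1: d²=226 > ρ²=53 → inactive
o2: d²=20 ≤ ρ²=53; F_rep = 23·(-4,-2)/20² = (-0.2300,-0.1150)
o3: d²=49 ≤ ρ²=53; F_rep = 23·(0,-7)/49² = (0.0000,-0.0671)
o4: d²=26 ≤ ρ²=53; F_rep = 23·(1,-5)/26² = (0.0340,-0.1701)
F = F_att + ΣF_rep = (1.3040,6.3978)
Δp = p'−p = (0.3260,1.5995); α = Δx/Fx = (11019/33800) / (11019/8450) = 1/4
check: Δy/Fy = (74172559/46373600) / (74172559/11593400) = 1/4 ✓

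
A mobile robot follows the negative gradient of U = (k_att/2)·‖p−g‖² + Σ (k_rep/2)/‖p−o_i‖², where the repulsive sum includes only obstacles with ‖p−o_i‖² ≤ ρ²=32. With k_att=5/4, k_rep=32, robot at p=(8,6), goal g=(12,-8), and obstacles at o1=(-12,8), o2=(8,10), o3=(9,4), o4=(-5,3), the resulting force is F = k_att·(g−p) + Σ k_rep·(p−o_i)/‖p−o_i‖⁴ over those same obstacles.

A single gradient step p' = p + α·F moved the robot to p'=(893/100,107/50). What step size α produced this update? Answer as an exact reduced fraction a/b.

F_att = 5/4·(g−p) = 5/4·(4,-14) = (5.0000,-17.5000)
o1: d²=404 > ρ²=32 → inactive
o2: d²=16 ≤ ρ²=32; F_rep = 32·(0,-4)/16² = (0.0000,-0.5000)
o3: d²=5 ≤ ρ²=32; F_rep = 32·(-1,2)/5² = (-1.2800,2.5600)
o4: d²=178 > ρ²=32 → inactive
F = F_att + ΣF_rep = (3.7200,-15.4400)
Δp = p'−p = (0.9300,-3.8600); α = Δx/Fx = (93/100) / (93/25) = 1/4
check: Δy/Fy = (-193/50) / (-386/25) = 1/4 ✓

α = 1/4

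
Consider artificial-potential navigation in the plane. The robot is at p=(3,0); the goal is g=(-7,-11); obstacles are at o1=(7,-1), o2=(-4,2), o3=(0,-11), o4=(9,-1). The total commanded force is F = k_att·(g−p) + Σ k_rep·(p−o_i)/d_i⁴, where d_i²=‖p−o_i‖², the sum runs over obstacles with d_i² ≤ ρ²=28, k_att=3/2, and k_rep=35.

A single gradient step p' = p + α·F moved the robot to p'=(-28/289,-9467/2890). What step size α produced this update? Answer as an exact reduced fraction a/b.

α = 1/5

F_att = 3/2·(g−p) = 3/2·(-10,-11) = (-15.0000,-16.5000)
o1: d²=17 ≤ ρ²=28; F_rep = 35·(-4,1)/17² = (-0.4844,0.1211)
o2: d²=53 > ρ²=28 → inactive
o3: d²=130 > ρ²=28 → inactive
o4: d²=37 > ρ²=28 → inactive
F = F_att + ΣF_rep = (-15.4844,-16.3789)
Δp = p'−p = (-3.0969,-3.2758); α = Δx/Fx = (-895/289) / (-4475/289) = 1/5
check: Δy/Fy = (-9467/2890) / (-9467/578) = 1/5 ✓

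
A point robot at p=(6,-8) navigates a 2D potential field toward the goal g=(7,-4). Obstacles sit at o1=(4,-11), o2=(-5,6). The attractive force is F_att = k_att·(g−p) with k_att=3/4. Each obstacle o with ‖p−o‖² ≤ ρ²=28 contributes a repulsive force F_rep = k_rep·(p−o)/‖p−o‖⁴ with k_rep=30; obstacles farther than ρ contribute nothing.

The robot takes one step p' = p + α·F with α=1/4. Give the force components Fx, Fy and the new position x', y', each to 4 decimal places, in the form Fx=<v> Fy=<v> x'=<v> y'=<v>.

Fx=1.1050 Fy=3.5325 x'=6.2763 y'=-7.1169

F_att = 3/4·(g−p) = 3/4·(1,4) = (0.7500,3.0000)
o1: d²=13 ≤ ρ²=28; F_rep = 30·(2,3)/13² = (0.3550,0.5325)
o2: d²=317 > ρ²=28 → inactive
F = F_att + ΣF_rep = (1.1050,3.5325)
p' = p + 1/4·F = (6.2763,-7.1169)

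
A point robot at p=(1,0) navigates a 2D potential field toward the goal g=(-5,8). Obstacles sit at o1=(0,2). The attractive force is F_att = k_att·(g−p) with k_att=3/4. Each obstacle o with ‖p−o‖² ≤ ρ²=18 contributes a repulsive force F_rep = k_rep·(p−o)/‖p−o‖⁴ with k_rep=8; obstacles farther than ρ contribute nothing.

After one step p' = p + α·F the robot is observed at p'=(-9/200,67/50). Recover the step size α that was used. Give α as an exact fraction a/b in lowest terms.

α = 1/4

F_att = 3/4·(g−p) = 3/4·(-6,8) = (-4.5000,6.0000)
o1: d²=5 ≤ ρ²=18; F_rep = 8·(1,-2)/5² = (0.3200,-0.6400)
F = F_att + ΣF_rep = (-4.1800,5.3600)
Δp = p'−p = (-1.0450,1.3400); α = Δx/Fx = (-209/200) / (-209/50) = 1/4
check: Δy/Fy = (67/50) / (134/25) = 1/4 ✓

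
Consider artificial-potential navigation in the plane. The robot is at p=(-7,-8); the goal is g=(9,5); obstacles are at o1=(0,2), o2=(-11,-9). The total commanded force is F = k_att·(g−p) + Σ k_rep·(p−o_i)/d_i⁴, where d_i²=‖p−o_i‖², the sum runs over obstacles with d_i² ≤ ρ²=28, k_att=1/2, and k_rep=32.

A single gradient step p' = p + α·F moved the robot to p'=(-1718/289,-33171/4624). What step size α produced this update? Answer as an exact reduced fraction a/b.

F_att = 1/2·(g−p) = 1/2·(16,13) = (8.0000,6.5000)
o1: d²=149 > ρ²=28 → inactive
o2: d²=17 ≤ ρ²=28; F_rep = 32·(4,1)/17² = (0.4429,0.1107)
F = F_att + ΣF_rep = (8.4429,6.6107)
Δp = p'−p = (1.0554,0.8263); α = Δx/Fx = (305/289) / (2440/289) = 1/8
check: Δy/Fy = (3821/4624) / (3821/578) = 1/8 ✓

α = 1/8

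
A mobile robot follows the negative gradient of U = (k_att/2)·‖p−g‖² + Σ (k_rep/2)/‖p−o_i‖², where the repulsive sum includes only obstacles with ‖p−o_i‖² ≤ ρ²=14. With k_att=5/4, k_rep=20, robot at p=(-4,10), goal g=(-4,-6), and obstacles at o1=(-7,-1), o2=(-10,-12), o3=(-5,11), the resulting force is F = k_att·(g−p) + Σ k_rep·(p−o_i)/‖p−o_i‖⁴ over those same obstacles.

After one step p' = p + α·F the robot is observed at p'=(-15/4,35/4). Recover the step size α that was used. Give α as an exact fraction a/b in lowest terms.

α = 1/20

F_att = 5/4·(g−p) = 5/4·(0,-16) = (0.0000,-20.0000)
o1: d²=130 > ρ²=14 → inactive
o2: d²=520 > ρ²=14 → inactive
o3: d²=2 ≤ ρ²=14; F_rep = 20·(1,-1)/2² = (5.0000,-5.0000)
F = F_att + ΣF_rep = (5.0000,-25.0000)
Δp = p'−p = (0.2500,-1.2500); α = Δx/Fx = (1/4) / (5) = 1/20
check: Δy/Fy = (-5/4) / (-25) = 1/20 ✓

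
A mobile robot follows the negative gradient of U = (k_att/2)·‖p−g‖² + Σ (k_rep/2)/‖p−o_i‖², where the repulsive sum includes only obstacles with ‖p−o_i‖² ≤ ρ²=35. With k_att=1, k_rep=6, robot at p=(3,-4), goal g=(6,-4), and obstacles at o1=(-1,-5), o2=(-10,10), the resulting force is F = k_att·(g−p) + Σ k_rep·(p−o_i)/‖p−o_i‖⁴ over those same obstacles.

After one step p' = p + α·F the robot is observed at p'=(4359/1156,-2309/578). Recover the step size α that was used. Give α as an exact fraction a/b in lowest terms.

F_att = 1·(g−p) = 1·(3,0) = (3.0000,0.0000)
o1: d²=17 ≤ ρ²=35; F_rep = 6·(4,1)/17² = (0.0830,0.0208)
o2: d²=365 > ρ²=35 → inactive
F = F_att + ΣF_rep = (3.0830,0.0208)
Δp = p'−p = (0.7708,0.0052); α = Δx/Fx = (891/1156) / (891/289) = 1/4
check: Δy/Fy = (3/578) / (6/289) = 1/4 ✓

α = 1/4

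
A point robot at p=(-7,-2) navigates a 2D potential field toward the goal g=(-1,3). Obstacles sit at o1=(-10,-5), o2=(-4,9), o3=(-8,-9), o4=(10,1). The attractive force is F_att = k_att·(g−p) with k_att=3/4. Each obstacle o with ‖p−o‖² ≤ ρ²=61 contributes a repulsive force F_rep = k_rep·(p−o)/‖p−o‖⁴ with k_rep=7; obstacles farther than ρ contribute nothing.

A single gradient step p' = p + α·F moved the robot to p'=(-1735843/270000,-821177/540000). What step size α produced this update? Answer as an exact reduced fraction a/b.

F_att = 3/4·(g−p) = 3/4·(6,5) = (4.5000,3.7500)
o1: d²=18 ≤ ρ²=61; F_rep = 7·(3,3)/18² = (0.0648,0.0648)
o2: d²=130 > ρ²=61 → inactive
o3: d²=50 ≤ ρ²=61; F_rep = 7·(1,7)/50² = (0.0028,0.0196)
o4: d²=298 > ρ²=61 → inactive
F = F_att + ΣF_rep = (4.5676,3.8344)
Δp = p'−p = (0.5710,0.4793); α = Δx/Fx = (154157/270000) / (154157/33750) = 1/8
check: Δy/Fy = (258823/540000) / (258823/67500) = 1/8 ✓

α = 1/8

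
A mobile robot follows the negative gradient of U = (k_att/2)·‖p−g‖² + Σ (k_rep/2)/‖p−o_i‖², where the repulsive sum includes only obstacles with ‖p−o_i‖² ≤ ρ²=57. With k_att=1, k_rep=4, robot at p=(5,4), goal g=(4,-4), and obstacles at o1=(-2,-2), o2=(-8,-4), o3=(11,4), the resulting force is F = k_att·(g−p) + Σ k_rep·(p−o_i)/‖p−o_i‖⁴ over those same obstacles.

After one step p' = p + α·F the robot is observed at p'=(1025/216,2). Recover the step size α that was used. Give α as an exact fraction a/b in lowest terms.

F_att = 1·(g−p) = 1·(-1,-8) = (-1.0000,-8.0000)
o1: d²=85 > ρ²=57 → inactive
o2: d²=233 > ρ²=57 → inactive
o3: d²=36 ≤ ρ²=57; F_rep = 4·(-6,0)/36² = (-0.0185,0.0000)
F = F_att + ΣF_rep = (-1.0185,-8.0000)
Δp = p'−p = (-0.2546,-2.0000); α = Δx/Fx = (-55/216) / (-55/54) = 1/4
check: Δy/Fy = (-2) / (-8) = 1/4 ✓

α = 1/4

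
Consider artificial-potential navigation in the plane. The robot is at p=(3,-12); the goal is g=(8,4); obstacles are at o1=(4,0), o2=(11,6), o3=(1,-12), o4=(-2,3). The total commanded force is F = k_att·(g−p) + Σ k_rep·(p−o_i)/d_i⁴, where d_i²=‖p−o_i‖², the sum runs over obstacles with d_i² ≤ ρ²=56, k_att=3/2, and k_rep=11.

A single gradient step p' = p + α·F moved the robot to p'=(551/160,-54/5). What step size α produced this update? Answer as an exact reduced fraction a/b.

F_att = 3/2·(g−p) = 3/2·(5,16) = (7.5000,24.0000)
o1: d²=145 > ρ²=56 → inactive
o2: d²=388 > ρ²=56 → inactive
o3: d²=4 ≤ ρ²=56; F_rep = 11·(2,0)/4² = (1.3750,0.0000)
o4: d²=250 > ρ²=56 → inactive
F = F_att + ΣF_rep = (8.8750,24.0000)
Δp = p'−p = (0.4437,1.2000); α = Δx/Fx = (71/160) / (71/8) = 1/20
check: Δy/Fy = (6/5) / (24) = 1/20 ✓

α = 1/20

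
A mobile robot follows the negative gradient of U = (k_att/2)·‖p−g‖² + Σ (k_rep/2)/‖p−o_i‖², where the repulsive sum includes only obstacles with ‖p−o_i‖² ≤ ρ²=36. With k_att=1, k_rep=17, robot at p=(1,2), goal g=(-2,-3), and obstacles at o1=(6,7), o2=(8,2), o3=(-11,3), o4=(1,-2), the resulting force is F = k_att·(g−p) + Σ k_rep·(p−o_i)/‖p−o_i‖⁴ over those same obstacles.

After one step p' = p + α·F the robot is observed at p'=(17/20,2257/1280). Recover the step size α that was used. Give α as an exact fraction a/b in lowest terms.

α = 1/20

F_att = 1·(g−p) = 1·(-3,-5) = (-3.0000,-5.0000)
o1: d²=50 > ρ²=36 → inactive
o2: d²=49 > ρ²=36 → inactive
o3: d²=145 > ρ²=36 → inactive
o4: d²=16 ≤ ρ²=36; F_rep = 17·(0,4)/16² = (0.0000,0.2656)
F = F_att + ΣF_rep = (-3.0000,-4.7344)
Δp = p'−p = (-0.1500,-0.2367); α = Δx/Fx = (-3/20) / (-3) = 1/20
check: Δy/Fy = (-303/1280) / (-303/64) = 1/20 ✓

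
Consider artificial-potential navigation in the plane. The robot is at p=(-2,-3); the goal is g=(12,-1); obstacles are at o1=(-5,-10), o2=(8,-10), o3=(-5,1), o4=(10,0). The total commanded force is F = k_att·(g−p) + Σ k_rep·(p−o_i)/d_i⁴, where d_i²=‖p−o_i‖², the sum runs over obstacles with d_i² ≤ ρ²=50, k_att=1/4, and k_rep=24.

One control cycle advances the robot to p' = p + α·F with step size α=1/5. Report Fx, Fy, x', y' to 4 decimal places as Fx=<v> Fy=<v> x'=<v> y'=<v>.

F_att = 1/4·(g−p) = 1/4·(14,2) = (3.5000,0.5000)
o1: d²=58 > ρ²=50 → inactive
o2: d²=149 > ρ²=50 → inactive
o3: d²=25 ≤ ρ²=50; F_rep = 24·(3,-4)/25² = (0.1152,-0.1536)
o4: d²=153 > ρ²=50 → inactive
F = F_att + ΣF_rep = (3.6152,0.3464)
p' = p + 1/5·F = (-1.2770,-2.9307)

Fx=3.6152 Fy=0.3464 x'=-1.2770 y'=-2.9307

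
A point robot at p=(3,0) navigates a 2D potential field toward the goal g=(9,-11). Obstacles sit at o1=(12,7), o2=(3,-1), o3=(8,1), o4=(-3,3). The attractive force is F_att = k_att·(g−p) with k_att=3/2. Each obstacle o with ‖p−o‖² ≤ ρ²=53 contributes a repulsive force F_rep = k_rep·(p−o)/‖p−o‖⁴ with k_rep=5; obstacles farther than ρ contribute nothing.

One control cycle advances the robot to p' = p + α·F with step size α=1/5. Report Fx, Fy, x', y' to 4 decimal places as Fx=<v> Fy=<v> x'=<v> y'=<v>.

F_att = 3/2·(g−p) = 3/2·(6,-11) = (9.0000,-16.5000)
o1: d²=130 > ρ²=53 → inactive
o2: d²=1 ≤ ρ²=53; F_rep = 5·(0,1)/1² = (0.0000,5.0000)
o3: d²=26 ≤ ρ²=53; F_rep = 5·(-5,-1)/26² = (-0.0370,-0.0074)
o4: d²=45 ≤ ρ²=53; F_rep = 5·(6,-3)/45² = (0.0148,-0.0074)
F = F_att + ΣF_rep = (8.9778,-11.5148)
p' = p + 1/5·F = (4.7956,-2.3030)

Fx=8.9778 Fy=-11.5148 x'=4.7956 y'=-2.3030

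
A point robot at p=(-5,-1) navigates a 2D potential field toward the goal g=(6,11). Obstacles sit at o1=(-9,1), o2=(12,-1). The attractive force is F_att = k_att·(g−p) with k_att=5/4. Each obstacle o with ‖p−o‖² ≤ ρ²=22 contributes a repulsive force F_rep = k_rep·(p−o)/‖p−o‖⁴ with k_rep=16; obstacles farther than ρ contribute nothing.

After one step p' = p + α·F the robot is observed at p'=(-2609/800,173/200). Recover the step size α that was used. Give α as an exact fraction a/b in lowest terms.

F_att = 5/4·(g−p) = 5/4·(11,12) = (13.7500,15.0000)
o1: d²=20 ≤ ρ²=22; F_rep = 16·(4,-2)/20² = (0.1600,-0.0800)
o2: d²=289 > ρ²=22 → inactive
F = F_att + ΣF_rep = (13.9100,14.9200)
Δp = p'−p = (1.7388,1.8650); α = Δx/Fx = (1391/800) / (1391/100) = 1/8
check: Δy/Fy = (373/200) / (373/25) = 1/8 ✓

α = 1/8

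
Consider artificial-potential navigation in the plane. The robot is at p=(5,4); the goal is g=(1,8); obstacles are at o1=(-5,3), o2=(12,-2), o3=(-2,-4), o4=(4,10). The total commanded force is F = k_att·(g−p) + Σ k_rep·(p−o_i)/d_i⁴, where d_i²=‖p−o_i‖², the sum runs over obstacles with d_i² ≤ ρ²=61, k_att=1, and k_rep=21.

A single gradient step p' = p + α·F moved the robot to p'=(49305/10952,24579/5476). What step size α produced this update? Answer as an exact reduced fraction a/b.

F_att = 1·(g−p) = 1·(-4,4) = (-4.0000,4.0000)
o1: d²=101 > ρ²=61 → inactive
o2: d²=85 > ρ²=61 → inactive
o3: d²=113 > ρ²=61 → inactive
o4: d²=37 ≤ ρ²=61; F_rep = 21·(1,-6)/37² = (0.0153,-0.0920)
F = F_att + ΣF_rep = (-3.9847,3.9080)
Δp = p'−p = (-0.4981,0.4885); α = Δx/Fx = (-5455/10952) / (-5455/1369) = 1/8
check: Δy/Fy = (2675/5476) / (5350/1369) = 1/8 ✓

α = 1/8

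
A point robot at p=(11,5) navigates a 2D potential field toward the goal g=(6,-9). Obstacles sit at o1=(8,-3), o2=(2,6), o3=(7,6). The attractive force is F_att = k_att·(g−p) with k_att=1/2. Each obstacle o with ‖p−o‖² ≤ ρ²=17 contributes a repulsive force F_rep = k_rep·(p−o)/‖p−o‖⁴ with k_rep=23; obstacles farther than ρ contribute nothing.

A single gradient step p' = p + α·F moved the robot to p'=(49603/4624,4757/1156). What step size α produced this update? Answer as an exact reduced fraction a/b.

α = 1/8

F_att = 1/2·(g−p) = 1/2·(-5,-14) = (-2.5000,-7.0000)
o1: d²=73 > ρ²=17 → inactive
o2: d²=82 > ρ²=17 → inactive
o3: d²=17 ≤ ρ²=17; F_rep = 23·(4,-1)/17² = (0.3183,-0.0796)
F = F_att + ΣF_rep = (-2.1817,-7.0796)
Δp = p'−p = (-0.2727,-0.8849); α = Δx/Fx = (-1261/4624) / (-1261/578) = 1/8
check: Δy/Fy = (-1023/1156) / (-2046/289) = 1/8 ✓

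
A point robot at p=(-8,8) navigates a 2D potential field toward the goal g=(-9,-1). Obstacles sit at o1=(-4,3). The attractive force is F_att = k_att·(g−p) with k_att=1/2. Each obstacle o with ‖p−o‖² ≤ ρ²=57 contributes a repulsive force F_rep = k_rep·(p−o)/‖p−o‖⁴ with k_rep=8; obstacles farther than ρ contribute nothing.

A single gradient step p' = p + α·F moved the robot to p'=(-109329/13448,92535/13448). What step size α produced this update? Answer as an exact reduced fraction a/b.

α = 1/4

F_att = 1/2·(g−p) = 1/2·(-1,-9) = (-0.5000,-4.5000)
o1: d²=41 ≤ ρ²=57; F_rep = 8·(-4,5)/41² = (-0.0190,0.0238)
F = F_att + ΣF_rep = (-0.5190,-4.4762)
Δp = p'−p = (-0.1298,-1.1191); α = Δx/Fx = (-1745/13448) / (-1745/3362) = 1/4
check: Δy/Fy = (-15049/13448) / (-15049/3362) = 1/4 ✓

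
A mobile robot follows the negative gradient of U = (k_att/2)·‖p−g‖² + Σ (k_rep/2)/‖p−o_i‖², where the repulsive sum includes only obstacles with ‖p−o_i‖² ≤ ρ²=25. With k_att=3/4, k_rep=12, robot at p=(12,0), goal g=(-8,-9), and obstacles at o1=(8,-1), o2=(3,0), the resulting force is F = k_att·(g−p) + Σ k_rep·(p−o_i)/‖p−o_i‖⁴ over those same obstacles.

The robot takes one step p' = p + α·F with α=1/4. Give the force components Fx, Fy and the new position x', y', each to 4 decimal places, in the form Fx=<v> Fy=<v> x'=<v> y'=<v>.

Fx=-14.8339 Fy=-6.7085 x'=8.2915 y'=-1.6771

F_att = 3/4·(g−p) = 3/4·(-20,-9) = (-15.0000,-6.7500)
o1: d²=17 ≤ ρ²=25; F_rep = 12·(4,1)/17² = (0.1661,0.0415)
o2: d²=81 > ρ²=25 → inactive
F = F_att + ΣF_rep = (-14.8339,-6.7085)
p' = p + 1/4·F = (8.2915,-1.6771)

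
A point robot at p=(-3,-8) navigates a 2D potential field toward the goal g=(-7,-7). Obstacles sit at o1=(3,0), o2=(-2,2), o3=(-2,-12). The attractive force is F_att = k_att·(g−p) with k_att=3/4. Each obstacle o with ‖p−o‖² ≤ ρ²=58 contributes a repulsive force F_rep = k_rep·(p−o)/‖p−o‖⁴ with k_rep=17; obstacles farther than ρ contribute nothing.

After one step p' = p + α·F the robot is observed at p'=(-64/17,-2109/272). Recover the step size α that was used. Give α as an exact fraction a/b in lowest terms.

α = 1/4

F_att = 3/4·(g−p) = 3/4·(-4,1) = (-3.0000,0.7500)
o1: d²=100 > ρ²=58 → inactive
o2: d²=101 > ρ²=58 → inactive
o3: d²=17 ≤ ρ²=58; F_rep = 17·(-1,4)/17² = (-0.0588,0.2353)
F = F_att + ΣF_rep = (-3.0588,0.9853)
Δp = p'−p = (-0.7647,0.2463); α = Δx/Fx = (-13/17) / (-52/17) = 1/4
check: Δy/Fy = (67/272) / (67/68) = 1/4 ✓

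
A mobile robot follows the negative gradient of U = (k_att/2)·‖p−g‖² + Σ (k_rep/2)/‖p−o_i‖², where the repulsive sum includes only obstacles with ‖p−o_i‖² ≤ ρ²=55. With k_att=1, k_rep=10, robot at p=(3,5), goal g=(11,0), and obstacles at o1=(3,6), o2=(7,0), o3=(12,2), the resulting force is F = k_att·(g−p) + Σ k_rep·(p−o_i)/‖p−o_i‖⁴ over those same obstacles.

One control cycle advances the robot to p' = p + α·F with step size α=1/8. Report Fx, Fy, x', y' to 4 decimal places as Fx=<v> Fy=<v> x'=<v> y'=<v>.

Fx=7.9762 Fy=-14.9703 x'=3.9970 y'=3.1287

F_att = 1·(g−p) = 1·(8,-5) = (8.0000,-5.0000)
o1: d²=1 ≤ ρ²=55; F_rep = 10·(0,-1)/1² = (0.0000,-10.0000)
o2: d²=41 ≤ ρ²=55; F_rep = 10·(-4,5)/41² = (-0.0238,0.0297)
o3: d²=90 > ρ²=55 → inactive
F = F_att + ΣF_rep = (7.9762,-14.9703)
p' = p + 1/8·F = (3.9970,3.1287)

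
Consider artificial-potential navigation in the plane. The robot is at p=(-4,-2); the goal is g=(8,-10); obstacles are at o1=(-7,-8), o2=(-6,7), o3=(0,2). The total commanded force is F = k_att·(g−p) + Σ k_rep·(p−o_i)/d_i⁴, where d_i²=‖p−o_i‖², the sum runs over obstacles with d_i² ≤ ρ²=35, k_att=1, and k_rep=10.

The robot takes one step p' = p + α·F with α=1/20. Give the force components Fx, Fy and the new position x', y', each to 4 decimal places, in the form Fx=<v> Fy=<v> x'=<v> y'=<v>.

F_att = 1·(g−p) = 1·(12,-8) = (12.0000,-8.0000)
o1: d²=45 > ρ²=35 → inactive
o2: d²=85 > ρ²=35 → inactive
o3: d²=32 ≤ ρ²=35; F_rep = 10·(-4,-4)/32² = (-0.0391,-0.0391)
F = F_att + ΣF_rep = (11.9609,-8.0391)
p' = p + 1/20·F = (-3.4020,-2.4020)

Fx=11.9609 Fy=-8.0391 x'=-3.4020 y'=-2.4020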